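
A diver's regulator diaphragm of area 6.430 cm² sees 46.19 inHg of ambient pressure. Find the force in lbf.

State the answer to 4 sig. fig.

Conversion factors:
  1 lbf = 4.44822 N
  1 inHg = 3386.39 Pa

22.61 lbf

46.19 inHg × 3386.39 = 156417 Pa
6.430 cm² × 0.0001 = 6.43×10⁻⁴ m²
F = P × A = 156417 Pa × 6.43×10⁻⁴ m² = 100.576 N
100.576 N ÷ (4.44822 N/lbf) = 22.6104 lbf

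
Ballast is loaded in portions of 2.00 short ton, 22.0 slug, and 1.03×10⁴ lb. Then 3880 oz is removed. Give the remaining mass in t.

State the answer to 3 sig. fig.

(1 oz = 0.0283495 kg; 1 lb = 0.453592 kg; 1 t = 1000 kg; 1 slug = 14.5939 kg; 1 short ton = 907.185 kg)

6.70 t

2.00 short ton × 907.185 = 1814.37 kg
22.0 slug × 14.5939 = 321.066 kg
1.03×10⁴ lb × 0.453592 = 4672 kg
3880 oz × 0.0283495 = 109.996 kg
Sum: 1814.37 + 321.066 + 4672 − 109.996 = 6697.44 kg
In t: 6697.44 / 1000 = 6.69744 t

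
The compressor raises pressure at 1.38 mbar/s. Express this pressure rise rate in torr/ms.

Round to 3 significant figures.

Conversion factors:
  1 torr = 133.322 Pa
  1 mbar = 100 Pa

1.38 mbar/s × 100 Pa/mbar = 138 Pa/s
138 Pa/s ÷ 133.322 Pa/torr × 0.001 s/ms = 0.00103509 torr/ms

0.00104 torr/ms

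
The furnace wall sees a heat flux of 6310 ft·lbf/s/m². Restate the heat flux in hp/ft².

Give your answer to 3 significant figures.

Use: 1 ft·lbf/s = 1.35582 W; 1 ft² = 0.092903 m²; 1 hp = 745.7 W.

1.07 hp/ft²

6310 ft·lbf/s/m² × 1.35582 W/ft·lbf/s = 8555.22 W/m²
8555.22 W/m² ÷ 745.7 W/hp × 0.092903 m²/ft² = 1.06585 hp/ft²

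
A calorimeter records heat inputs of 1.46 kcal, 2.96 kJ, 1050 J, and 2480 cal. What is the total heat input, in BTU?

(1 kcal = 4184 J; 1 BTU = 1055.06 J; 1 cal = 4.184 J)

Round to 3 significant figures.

1.46 kcal × 4184 = 6108.64 J
2.96 kJ × 1000 = 2960 J
1050 J (already J)
2480 cal × 4.184 = 10376.3 J
Sum: 6108.64 + 2960 + 1050 + 10376.3 = 20494.9 J
In BTU: 20494.9 / 1055.06 = 19.4253 BTU

19.4 BTU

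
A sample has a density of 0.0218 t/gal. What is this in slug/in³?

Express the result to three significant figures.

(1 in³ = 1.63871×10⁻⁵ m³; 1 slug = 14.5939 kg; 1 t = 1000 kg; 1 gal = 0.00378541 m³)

0.0218 t/gal × 1000 kg/t ÷ 0.00378541 m³/gal = 5758.95 kg/m³
5758.95 kg/m³ ÷ 14.5939 kg/slug × 1.63871×10⁻⁵ m³/in³ = 0.00646657 slug/in³

0.00647 slug/in³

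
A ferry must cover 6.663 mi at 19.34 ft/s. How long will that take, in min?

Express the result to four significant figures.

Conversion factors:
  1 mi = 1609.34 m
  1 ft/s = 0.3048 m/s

30.32 min

6.663 mi × 1609.34 → 10723 m
19.34 ft/s × 0.3048 → 5.89483 m/s
t = d / v = 10723 m / 5.89483 m/s = 1819.05 s
1819.05 s ÷ (60 s/min) = 30.3175 min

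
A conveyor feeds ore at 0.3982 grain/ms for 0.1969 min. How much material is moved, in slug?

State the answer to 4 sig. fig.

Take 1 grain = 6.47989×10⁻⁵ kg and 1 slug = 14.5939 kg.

0.02089 slug

0.3982 grain/ms → 0.0258029 kg/s
0.1969 min → 11.814 s
m = ṁ × t = 0.0258029 × 11.814 = 0.304835 kg
In slug: 0.304835 / 14.5939 = 0.0208878 slug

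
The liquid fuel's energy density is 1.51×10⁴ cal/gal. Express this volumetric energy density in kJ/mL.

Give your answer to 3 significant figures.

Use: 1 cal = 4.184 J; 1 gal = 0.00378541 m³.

0.0167 kJ/mL

1.51×10⁴ cal/gal × 4.184 J/cal ÷ 0.00378541 m³/gal = 1.669×10⁷ J/m³
1.669×10⁷ J/m³ ÷ 1000 J/kJ × 10⁻⁶ m³/mL = 0.01669 kJ/mL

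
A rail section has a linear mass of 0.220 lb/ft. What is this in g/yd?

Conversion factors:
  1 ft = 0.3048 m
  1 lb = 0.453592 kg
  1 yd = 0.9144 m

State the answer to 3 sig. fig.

299 g/yd

0.220 lb/ft × 0.453592 kg/lb ÷ 0.3048 m/ft = 0.327396 kg/m
0.327396 kg/m ÷ 0.001 kg/g × 0.9144 m/yd = 299.371 g/yd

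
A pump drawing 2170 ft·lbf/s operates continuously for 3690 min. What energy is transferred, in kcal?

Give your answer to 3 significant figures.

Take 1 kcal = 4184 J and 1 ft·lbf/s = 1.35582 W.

1.56×10⁵ kcal

2170 ft·lbf/s × 1.35582 → 2942.13 W
3690 min × 60 → 221400 s
E = P × t = 2942.13 W × 221400 s = 6.51388×10⁸ J
6.51388×10⁸ J ÷ (4184 J/kcal) = 155685 kcal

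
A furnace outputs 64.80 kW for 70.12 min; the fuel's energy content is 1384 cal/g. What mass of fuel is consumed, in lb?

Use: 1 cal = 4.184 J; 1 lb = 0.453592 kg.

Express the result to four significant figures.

103.8 lb

64.80 kW → 64800 W
70.12 min → 4207.2 s
E = P × t = 64800 × 4207.2 = 2.72627×10⁸ J
1384 cal/g → 5.79066×10⁶ J/kg
m = E / e_s = 2.72627×10⁸ / 5.79066×10⁶ = 47.0805 kg
In lb: 47.0805 / 0.453592 = 103.795 lb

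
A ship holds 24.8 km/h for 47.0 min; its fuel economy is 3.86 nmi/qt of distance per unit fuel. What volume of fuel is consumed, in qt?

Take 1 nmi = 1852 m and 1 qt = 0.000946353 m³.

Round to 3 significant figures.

24.8 km/h → 6.88889 m/s
47.0 min → 2820 s
d = v × t = 6.88889 × 2820 = 19426.7 m
3.86 nmi/qt → 7.55397×10⁶ m/m³
V = d / (distance per unit fuel) = 19426.7 / 7.55397×10⁶ = 0.00257172 m³
In qt: 0.00257172 / 0.000946353 = 2.71751 qt

2.72 qt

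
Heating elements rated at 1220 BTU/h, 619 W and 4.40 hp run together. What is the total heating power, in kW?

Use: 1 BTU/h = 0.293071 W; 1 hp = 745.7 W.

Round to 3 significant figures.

4.26 kW

1220 BTU/h × 0.293071 → 357.547 W
619 W (already W)
4.40 hp × 745.7 → 3281.08 W
Sum: 357.547 + 619 + 3281.08 = 4257.63 W
In kW: 4257.63 / 1000 = 4.25763 kW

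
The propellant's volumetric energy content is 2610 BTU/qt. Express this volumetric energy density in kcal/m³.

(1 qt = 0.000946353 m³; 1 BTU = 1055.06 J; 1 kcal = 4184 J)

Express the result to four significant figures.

6.955×10⁵ kcal/m³

2610 BTU/qt × 1055.06 J/BTU ÷ 0.000946353 m³/qt = 2.90981×10⁹ J/m³
2.90981×10⁹ J/m³ ÷ 4184 J/kcal = 695461 kcal/m³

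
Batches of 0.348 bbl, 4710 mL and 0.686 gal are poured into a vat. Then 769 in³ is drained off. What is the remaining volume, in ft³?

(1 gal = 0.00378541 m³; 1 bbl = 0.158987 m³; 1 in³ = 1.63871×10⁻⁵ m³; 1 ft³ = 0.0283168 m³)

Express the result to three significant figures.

0.348 bbl × 0.158987 → 0.0553275 m³
4710 mL × 10⁻⁶ → 0.00471 m³
0.686 gal × 0.00378541 → 0.00259679 m³
769 in³ × 1.63871×10⁻⁵ → 0.0126017 m³
Net: 0.0553275 + 0.00471 + 0.00259679 − 0.0126017 = 0.0500326 m³
In ft³: 0.0500326 / 0.0283168 = 1.76689 ft³

1.77 ft³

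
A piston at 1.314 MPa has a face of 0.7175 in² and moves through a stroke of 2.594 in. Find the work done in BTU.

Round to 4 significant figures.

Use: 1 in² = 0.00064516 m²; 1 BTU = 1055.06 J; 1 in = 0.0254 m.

0.03798 BTU

1.314 MPa → 1.314×10⁶ Pa
0.7175 in² → 4.62902×10⁻⁴ m²
F = P × A = 1.314×10⁶ × 4.62902×10⁻⁴ = 608.253 N
2.594 in → 0.0658876 m
W = F × d = 608.253 × 0.0658876 = 40.0763 J
In BTU: 40.0763 / 1055.06 = 0.0379849 BTU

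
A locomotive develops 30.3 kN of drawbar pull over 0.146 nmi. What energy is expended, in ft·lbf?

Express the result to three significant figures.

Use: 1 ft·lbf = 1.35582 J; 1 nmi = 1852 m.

30.3 kN × 1000 → 30300 N
0.146 nmi × 1852 → 270.392 m
W = F × d = 30300 N × 270.392 m = 8.19288×10⁶ J
8.19288×10⁶ J ÷ (1.35582 J/ft·lbf) = 6.04275×10⁶ ft·lbf

6.04×10⁶ ft·lbf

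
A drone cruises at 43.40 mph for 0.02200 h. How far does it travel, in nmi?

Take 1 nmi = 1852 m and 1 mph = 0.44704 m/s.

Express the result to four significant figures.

43.40 mph × 0.44704 → 19.4015 m/s
0.02200 h × 3600 → 79.2 s
d = v × t = 19.4015 m/s × 79.2 s = 1536.6 m
1536.6 m ÷ (1852 m/nmi) = 0.829698 nmi

0.8297 nmi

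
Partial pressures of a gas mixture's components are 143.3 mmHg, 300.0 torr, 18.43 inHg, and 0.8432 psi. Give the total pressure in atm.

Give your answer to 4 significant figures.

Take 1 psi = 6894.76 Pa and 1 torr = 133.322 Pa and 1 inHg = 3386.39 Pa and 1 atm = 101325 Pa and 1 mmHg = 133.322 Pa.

1.257 atm

143.3 mmHg × 133.322 → 19105 Pa
300.0 torr × 133.322 → 39996.6 Pa
18.43 inHg × 3386.39 → 62411.2 Pa
0.8432 psi × 6894.76 → 5813.66 Pa
Total: 19105 + 39996.6 + 62411.2 + 5813.66 = 127326 Pa
In atm: 127326 / 101325 = 1.25661 atm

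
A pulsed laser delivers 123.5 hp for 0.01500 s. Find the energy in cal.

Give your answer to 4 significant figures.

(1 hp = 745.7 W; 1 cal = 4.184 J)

123.5 hp × 745.7 → 92094 W
E = P × t = 92094 W × 0.015 s = 1381.41 J
1381.41 J ÷ (4.184 J/cal) = 330.165 cal

330.2 cal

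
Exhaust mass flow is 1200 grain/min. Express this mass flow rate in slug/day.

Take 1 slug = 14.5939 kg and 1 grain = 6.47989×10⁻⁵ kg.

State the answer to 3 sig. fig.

7.67 slug/day

1200 grain/min × 6.47989×10⁻⁵ kg/grain ÷ 60 s/min = 0.00129598 kg/s
0.00129598 kg/s ÷ 14.5939 kg/slug × 86400 s/day = 7.67257 slug/day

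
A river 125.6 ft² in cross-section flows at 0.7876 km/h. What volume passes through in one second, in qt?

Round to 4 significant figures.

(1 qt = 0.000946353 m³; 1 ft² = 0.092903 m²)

0.7876 km/h × (1/3.6) → 0.218778 m/s
125.6 ft² × 0.092903 → 11.6686 m²
V = v × A × t = 0.218778 m/s × 11.6686 m² × 1 s = 2.55283 m³
2.55283 m³ ÷ (0.000946353 m³/qt) = 2697.55 qt

2698 qt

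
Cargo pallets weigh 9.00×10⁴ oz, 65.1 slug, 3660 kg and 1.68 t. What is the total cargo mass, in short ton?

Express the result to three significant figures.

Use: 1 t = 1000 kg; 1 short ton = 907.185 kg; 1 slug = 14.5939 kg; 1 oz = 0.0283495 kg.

9.75 short ton

9.00×10⁴ oz × 0.0283495 = 2551.46 kg
65.1 slug × 14.5939 = 950.063 kg
3660 kg (already kg)
1.68 t × 1000 = 1680 kg
Sum: 2551.46 + 950.063 + 3660 + 1680 = 8841.52 kg
In short ton: 8841.52 / 907.185 = 9.7461 short ton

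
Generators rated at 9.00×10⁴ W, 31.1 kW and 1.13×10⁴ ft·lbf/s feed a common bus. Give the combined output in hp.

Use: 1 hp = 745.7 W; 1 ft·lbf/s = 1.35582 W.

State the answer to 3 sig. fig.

183 hp

9.00×10⁴ W (already W)
31.1 kW × 1000 = 31100 W
1.13×10⁴ ft·lbf/s × 1.35582 = 15320.8 W
Combined: 90000 + 31100 + 15320.8 = 136421 W
In hp: 136421 / 745.7 = 182.944 hp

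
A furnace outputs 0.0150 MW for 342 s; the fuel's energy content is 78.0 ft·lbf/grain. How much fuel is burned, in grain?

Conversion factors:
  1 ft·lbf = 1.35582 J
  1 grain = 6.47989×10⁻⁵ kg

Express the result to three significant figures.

4.85×10⁴ grain

0.0150 MW → 15000 W
E = P × t = 15000 × 342 = 5.13×10⁶ J
78.0 ft·lbf/grain → 1.63203×10⁶ J/kg
m = E / e_s = 5.13×10⁶ / 1.63203×10⁶ = 3.14332 kg
In grain: 3.14332 / 6.47989×10⁻⁵ = 48508.8 grain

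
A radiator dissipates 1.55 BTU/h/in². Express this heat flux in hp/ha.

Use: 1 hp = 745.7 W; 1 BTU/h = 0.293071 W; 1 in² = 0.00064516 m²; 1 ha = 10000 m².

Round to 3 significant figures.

9440 hp/ha

1.55 BTU/h/in² × 0.293071 W/BTU/h ÷ 0.00064516 m²/in² = 704.104 W/m²
704.104 W/m² ÷ 745.7 W/hp × 10000 m²/ha = 9442.19 hp/ha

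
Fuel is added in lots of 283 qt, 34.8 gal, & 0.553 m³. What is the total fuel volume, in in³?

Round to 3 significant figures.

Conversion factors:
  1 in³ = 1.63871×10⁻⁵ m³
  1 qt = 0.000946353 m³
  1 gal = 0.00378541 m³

283 qt × 0.000946353 = 0.267818 m³
34.8 gal × 0.00378541 = 0.131732 m³
0.553 m³ (already m³)
Sum: 0.267818 + 0.131732 + 0.553 = 0.95255 m³
In in³: 0.95255 / 1.63871×10⁻⁵ = 58128 in³

5.81×10⁴ in³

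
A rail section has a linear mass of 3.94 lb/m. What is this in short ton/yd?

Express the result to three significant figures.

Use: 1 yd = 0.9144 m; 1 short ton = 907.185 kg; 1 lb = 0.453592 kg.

0.00180 short ton/yd

3.94 lb/m × 0.453592 kg/lb = 1.78715 kg/m
1.78715 kg/m ÷ 907.185 kg/short ton × 0.9144 m/yd = 0.00180136 short ton/yd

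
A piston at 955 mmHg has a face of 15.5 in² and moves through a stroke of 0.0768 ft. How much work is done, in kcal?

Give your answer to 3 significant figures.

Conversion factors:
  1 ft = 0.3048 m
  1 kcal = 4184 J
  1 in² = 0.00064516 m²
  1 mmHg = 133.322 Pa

0.00712 kcal

955 mmHg → 127323 Pa
15.5 in² → 0.00999998 m²
F = P × A = 127323 × 0.00999998 = 1273.23 N
0.0768 ft → 0.0234086 m
W = F × d = 1273.23 × 0.0234086 = 29.8045 J
In kcal: 29.8045 / 4184 = 0.00712345 kcal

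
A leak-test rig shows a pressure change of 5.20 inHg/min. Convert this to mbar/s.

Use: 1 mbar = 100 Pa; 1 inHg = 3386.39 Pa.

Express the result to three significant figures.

2.93 mbar/s

5.20 inHg/min × 3386.39 Pa/inHg ÷ 60 s/min = 293.487 Pa/s
293.487 Pa/s ÷ 100 Pa/mbar = 2.93487 mbar/s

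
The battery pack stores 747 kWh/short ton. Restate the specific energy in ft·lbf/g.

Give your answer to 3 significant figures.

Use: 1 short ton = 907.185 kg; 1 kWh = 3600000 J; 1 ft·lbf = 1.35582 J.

747 kWh/short ton × 3600000 J/kWh ÷ 907.185 kg/short ton = 2.96433×10⁶ J/kg
2.96433×10⁶ J/kg ÷ 1.35582 J/ft·lbf × 0.001 kg/g = 2186.37 ft·lbf/g

2190 ft·lbf/g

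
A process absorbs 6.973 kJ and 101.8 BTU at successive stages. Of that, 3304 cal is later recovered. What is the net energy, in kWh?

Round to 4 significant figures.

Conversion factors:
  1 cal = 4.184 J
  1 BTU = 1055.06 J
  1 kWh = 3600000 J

0.02793 kWh

6.973 kJ × 1000 → 6973 J
101.8 BTU × 1055.06 → 107405 J
3304 cal × 4.184 → 13823.9 J
Net: 6973 + 107405 − 13823.9 = 100554 J
In kWh: 100554 / 3600000 = 0.0279317 kWh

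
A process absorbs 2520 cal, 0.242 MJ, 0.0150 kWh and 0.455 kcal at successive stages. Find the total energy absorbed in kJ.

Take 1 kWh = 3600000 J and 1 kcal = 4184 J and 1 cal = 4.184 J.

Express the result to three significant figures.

2520 cal × 4.184 = 10543.7 J
0.242 MJ × 1000000 = 242000 J
0.0150 kWh × 3600000 = 54000 J
0.455 kcal × 4184 = 1903.72 J
Sum: 10543.7 + 242000 + 54000 + 1903.72 = 308447 J
In kJ: 308447 / 1000 = 308.447 kJ

308 kJ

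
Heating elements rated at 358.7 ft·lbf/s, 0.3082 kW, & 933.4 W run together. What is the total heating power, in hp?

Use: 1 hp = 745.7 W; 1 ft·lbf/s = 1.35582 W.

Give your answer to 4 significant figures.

358.7 ft·lbf/s × 1.35582 = 486.333 W
0.3082 kW × 1000 = 308.2 W
933.4 W (already W)
Combined: 486.333 + 308.2 + 933.4 = 1727.93 W
In hp: 1727.93 / 745.7 = 2.31719 hp

2.317 hp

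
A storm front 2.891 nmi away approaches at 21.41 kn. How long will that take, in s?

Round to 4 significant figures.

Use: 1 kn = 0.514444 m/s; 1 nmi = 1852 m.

486.1 s

2.891 nmi × 1852 → 5354.13 m
21.41 kn × 0.514444 → 11.0142 m/s
t = d / v = 5354.13 m / 11.0142 m/s = 486.112 s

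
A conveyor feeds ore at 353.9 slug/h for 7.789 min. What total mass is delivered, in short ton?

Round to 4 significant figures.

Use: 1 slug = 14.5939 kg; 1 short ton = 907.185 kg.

353.9 slug/h → 1.43466 kg/s
7.789 min → 467.34 s
m = ṁ × t = 1.43466 × 467.34 = 670.474 kg
In short ton: 670.474 / 907.185 = 0.739071 short ton

0.7391 short ton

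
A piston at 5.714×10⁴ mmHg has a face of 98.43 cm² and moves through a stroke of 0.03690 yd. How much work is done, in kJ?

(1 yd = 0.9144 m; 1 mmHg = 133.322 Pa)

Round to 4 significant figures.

5.714×10⁴ mmHg → 7.61802×10⁶ Pa
98.43 cm² → 0.009843 m²
F = P × A = 7.61802×10⁶ × 0.009843 = 74984.2 N
0.03690 yd → 0.0337414 m
W = F × d = 74984.2 × 0.0337414 = 2530.07 J
In kJ: 2530.07 / 1000 = 2.53007 kJ

2.530 kJ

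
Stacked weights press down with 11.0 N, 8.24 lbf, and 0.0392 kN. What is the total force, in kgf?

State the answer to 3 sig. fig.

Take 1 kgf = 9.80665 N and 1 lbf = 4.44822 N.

11.0 N (already N)
8.24 lbf × 4.44822 = 36.6533 N
0.0392 kN × 1000 = 39.2 N
Combined: 11 + 36.6533 + 39.2 = 86.8533 N
In kgf: 86.8533 / 9.80665 = 8.85657 kgf

8.86 kgf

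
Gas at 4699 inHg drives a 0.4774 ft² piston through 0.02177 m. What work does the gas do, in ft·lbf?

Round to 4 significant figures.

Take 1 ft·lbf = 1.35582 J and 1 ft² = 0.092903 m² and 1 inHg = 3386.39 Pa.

1.133×10⁴ ft·lbf

4699 inHg → 1.59126×10⁷ Pa
0.4774 ft² → 0.0443519 m²
F = P × A = 1.59126×10⁷ × 0.0443519 = 705754 N
W = F × d = 705754 × 0.02177 = 15364.3 J
In ft·lbf: 15364.3 / 1.35582 = 11332.1 ft·lbf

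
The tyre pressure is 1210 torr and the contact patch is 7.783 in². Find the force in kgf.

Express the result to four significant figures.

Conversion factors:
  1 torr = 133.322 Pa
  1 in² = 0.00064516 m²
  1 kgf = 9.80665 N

82.60 kgf

1210 torr × 133.322 = 161320 Pa
7.783 in² × 0.00064516 = 0.00502128 m²
F = P × A = 161320 Pa × 0.00502128 m² = 810.033 N
810.033 N ÷ (9.80665 N/kgf) = 82.6004 kgf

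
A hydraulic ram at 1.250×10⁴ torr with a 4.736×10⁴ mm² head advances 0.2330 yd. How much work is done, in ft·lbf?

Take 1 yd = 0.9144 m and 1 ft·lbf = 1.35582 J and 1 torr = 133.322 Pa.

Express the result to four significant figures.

1.250×10⁴ torr → 1.66652×10⁶ Pa
4.736×10⁴ mm² → 0.04736 m²
F = P × A = 1.66652×10⁶ × 0.04736 = 78926.4 N
0.2330 yd → 0.213055 m
W = F × d = 78926.4 × 0.213055 = 16815.7 J
In ft·lbf: 16815.7 / 1.35582 = 12402.6 ft·lbf

1.240×10⁴ ft·lbf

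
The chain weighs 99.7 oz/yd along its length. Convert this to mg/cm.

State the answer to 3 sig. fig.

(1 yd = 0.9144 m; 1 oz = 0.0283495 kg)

99.7 oz/yd × 0.0283495 kg/oz ÷ 0.9144 m/yd = 3.09104 kg/m
3.09104 kg/m ÷ 10⁻⁶ kg/mg × 0.01 m/cm = 30910.4 mg/cm

3.09×10⁴ mg/cm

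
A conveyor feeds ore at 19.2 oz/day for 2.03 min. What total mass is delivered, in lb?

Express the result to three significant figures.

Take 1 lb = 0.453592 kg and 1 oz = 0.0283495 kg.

19.2 oz/day → 6.29989×10⁻⁶ kg/s
2.03 min → 121.8 s
m = ṁ × t = 6.29989×10⁻⁶ × 121.8 = 7.67327×10⁻⁴ kg
In lb: 7.67327×10⁻⁴ / 0.453592 = 0.00169167 lb

0.00169 lb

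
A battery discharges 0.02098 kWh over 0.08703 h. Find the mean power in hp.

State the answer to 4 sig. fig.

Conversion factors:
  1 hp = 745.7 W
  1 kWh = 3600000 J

0.3233 hp

0.02098 kWh × 3600000 → 75528 J
0.08703 h × 3600 → 313.308 s
P = E / t = 75528 J / 313.308 s = 241.066 W
241.066 W ÷ (745.7 W/hp) = 0.323275 hp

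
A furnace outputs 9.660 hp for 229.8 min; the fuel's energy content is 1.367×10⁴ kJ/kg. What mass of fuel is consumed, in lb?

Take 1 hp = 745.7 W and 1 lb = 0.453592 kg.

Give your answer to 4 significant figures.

9.660 hp → 7203.46 W
229.8 min → 13788 s
E = P × t = 7203.46 × 13788 = 9.93213×10⁷ J
1.367×10⁴ kJ/kg → 1.367×10⁷ J/kg
m = E / e_s = 9.93213×10⁷ / 1.367×10⁷ = 7.26564 kg
In lb: 7.26564 / 0.453592 = 16.018 lb

16.02 lb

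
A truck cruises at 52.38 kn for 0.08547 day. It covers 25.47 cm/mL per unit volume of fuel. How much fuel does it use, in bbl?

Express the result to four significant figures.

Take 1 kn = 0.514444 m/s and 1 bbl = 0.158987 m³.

52.38 kn → 26.9466 m/s
0.08547 day → 7384.61 s
d = v × t = 26.9466 × 7384.61 = 198990 m
25.47 cm/mL → 254700 m/m³
V = d / (distance per unit fuel) = 198990 / 254700 = 0.781272 m³
In bbl: 0.781272 / 0.158987 = 4.91406 bbl

4.914 bbl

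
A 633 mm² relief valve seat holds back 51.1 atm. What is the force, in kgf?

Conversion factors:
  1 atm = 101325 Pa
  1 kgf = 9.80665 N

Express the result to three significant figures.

334 kgf

51.1 atm × 101325 → 5.17771×10⁶ Pa
633 mm² × 10⁻⁶ → 6.33×10⁻⁴ m²
F = P × A = 5.17771×10⁶ Pa × 6.33×10⁻⁴ m² = 3277.49 N
3277.49 N ÷ (9.80665 N/kgf) = 334.211 kgf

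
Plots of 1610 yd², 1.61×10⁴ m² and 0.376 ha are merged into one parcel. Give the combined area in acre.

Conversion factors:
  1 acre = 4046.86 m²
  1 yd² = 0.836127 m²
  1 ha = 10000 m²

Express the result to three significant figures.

1610 yd² × 0.836127 = 1346.16 m²
1.61×10⁴ m² (already m²)
0.376 ha × 10000 = 3760 m²
Sum: 1346.16 + 16100 + 3760 = 21206.2 m²
In acre: 21206.2 / 4046.86 = 5.24016 acre

5.24 acre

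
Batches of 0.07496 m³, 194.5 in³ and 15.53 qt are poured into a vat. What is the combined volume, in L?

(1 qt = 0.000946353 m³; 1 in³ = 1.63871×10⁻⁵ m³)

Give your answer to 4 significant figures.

0.07496 m³ (already m³)
194.5 in³ × 1.63871×10⁻⁵ → 0.00318729 m³
15.53 qt × 0.000946353 → 0.0146969 m³
Combined: 0.07496 + 0.00318729 + 0.0146969 = 0.0928442 m³
In L: 0.0928442 / 0.001 = 92.8442 L

92.84 L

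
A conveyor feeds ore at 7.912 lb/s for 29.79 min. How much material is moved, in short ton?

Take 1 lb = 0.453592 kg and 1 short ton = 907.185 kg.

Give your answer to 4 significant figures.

7.071 short ton

7.912 lb/s → 3.58882 kg/s
29.79 min → 1787.4 s
m = ṁ × t = 3.58882 × 1787.4 = 6414.66 kg
In short ton: 6414.66 / 907.185 = 7.07095 short ton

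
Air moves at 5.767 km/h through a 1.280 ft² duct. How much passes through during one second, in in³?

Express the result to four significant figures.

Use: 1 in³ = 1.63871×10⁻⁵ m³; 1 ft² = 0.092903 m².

5.767 km/h × (1/3.6) → 1.60194 m/s
1.280 ft² × 0.092903 → 0.118916 m²
V = v × A × t = 1.60194 m/s × 0.118916 m² × 1 s = 0.190496 m³
0.190496 m³ ÷ (1.63871×10⁻⁵ m³/in³) = 11624.8 in³

1.162×10⁴ in³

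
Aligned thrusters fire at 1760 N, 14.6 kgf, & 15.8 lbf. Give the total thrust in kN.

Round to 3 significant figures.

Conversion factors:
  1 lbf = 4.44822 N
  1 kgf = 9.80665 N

1760 N (already N)
14.6 kgf × 9.80665 = 143.177 N
15.8 lbf × 4.44822 = 70.2819 N
Total: 1760 + 143.177 + 70.2819 = 1973.46 N
In kN: 1973.46 / 1000 = 1.97346 kN

1.97 kN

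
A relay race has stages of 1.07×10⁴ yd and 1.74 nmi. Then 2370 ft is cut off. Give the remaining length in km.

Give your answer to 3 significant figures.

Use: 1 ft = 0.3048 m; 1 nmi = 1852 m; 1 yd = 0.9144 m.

12.3 km

1.07×10⁴ yd × 0.9144 = 9784.08 m
1.74 nmi × 1852 = 3222.48 m
2370 ft × 0.3048 = 722.376 m
Net: 9784.08 + 3222.48 − 722.376 = 12284.2 m
In km: 12284.2 / 1000 = 12.2842 km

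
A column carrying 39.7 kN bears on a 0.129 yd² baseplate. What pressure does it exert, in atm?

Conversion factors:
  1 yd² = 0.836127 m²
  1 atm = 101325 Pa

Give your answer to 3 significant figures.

3.63 atm

39.7 kN × 1000 → 39700 N
0.129 yd² × 0.836127 → 0.10786 m²
P = F / A = 39700 N / 0.10786 m² = 368070 Pa
368070 Pa ÷ (101325 Pa/atm) = 3.63257 atm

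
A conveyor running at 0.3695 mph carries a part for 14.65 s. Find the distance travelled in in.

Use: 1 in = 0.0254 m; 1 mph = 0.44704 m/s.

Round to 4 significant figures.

95.27 in

0.3695 mph × 0.44704 = 0.165181 m/s
d = v × t = 0.165181 m/s × 14.65 s = 2.4199 m
2.4199 m ÷ (0.0254 m/in) = 95.2717 in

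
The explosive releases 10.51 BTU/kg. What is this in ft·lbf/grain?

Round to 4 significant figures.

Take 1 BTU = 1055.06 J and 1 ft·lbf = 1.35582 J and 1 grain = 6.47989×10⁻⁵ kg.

10.51 BTU/kg × 1055.06 J/BTU = 11088.7 J/kg
11088.7 J/kg ÷ 1.35582 J/ft·lbf × 6.47989×10⁻⁵ kg/grain = 0.529964 ft·lbf/grain

0.5300 ft·lbf/grain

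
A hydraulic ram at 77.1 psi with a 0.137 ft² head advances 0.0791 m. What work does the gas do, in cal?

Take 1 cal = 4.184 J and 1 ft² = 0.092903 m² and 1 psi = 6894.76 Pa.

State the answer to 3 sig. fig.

128 cal

77.1 psi → 531586 Pa
0.137 ft² → 0.0127277 m²
F = P × A = 531586 × 0.0127277 = 6765.87 N
W = F × d = 6765.87 × 0.0791 = 535.18 J
In cal: 535.18 / 4.184 = 127.911 cal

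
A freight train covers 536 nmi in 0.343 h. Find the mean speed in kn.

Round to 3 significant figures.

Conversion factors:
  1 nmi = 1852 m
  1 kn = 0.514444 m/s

536 nmi × 1852 → 992672 m
0.343 h × 3600 → 1234.8 s
v = d / t = 992672 m / 1234.8 s = 803.913 m/s
803.913 m/s ÷ (0.514444 m/s/kn) = 1562.68 kn

1560 kn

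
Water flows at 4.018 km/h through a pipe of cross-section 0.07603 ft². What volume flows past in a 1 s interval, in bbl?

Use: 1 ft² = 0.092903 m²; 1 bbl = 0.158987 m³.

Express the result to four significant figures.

4.018 km/h × (1/3.6) = 1.11611 m/s
0.07603 ft² × 0.092903 = 0.00706342 m²
V = v × A × t = 1.11611 m/s × 0.00706342 m² × 1 s = 0.00788355 m³
0.00788355 m³ ÷ (0.158987 m³/bbl) = 0.0495861 bbl

0.04959 bbl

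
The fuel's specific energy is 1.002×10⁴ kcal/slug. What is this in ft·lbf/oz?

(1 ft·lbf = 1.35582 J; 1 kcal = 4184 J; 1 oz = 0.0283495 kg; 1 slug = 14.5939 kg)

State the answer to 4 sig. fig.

6.007×10⁴ ft·lbf/oz

1.002×10⁴ kcal/slug × 4184 J/kcal ÷ 14.5939 kg/slug = 2.87269×10⁶ J/kg
2.87269×10⁶ J/kg ÷ 1.35582 J/ft·lbf × 0.0283495 kg/oz = 60066.5 ft·lbf/oz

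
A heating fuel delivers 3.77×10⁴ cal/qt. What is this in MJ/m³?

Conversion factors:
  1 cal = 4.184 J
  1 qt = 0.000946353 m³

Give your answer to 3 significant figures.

3.77×10⁴ cal/qt × 4.184 J/cal ÷ 0.000946353 m³/qt = 1.66679×10⁸ J/m³
1.66679×10⁸ J/m³ ÷ 1000000 J/MJ = 166.679 MJ/m³

167 MJ/m³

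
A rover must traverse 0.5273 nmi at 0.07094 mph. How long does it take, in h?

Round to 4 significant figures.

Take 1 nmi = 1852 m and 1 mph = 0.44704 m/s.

0.5273 nmi × 1852 → 976.56 m
0.07094 mph × 0.44704 → 0.031713 m/s
t = d / v = 976.56 m / 0.031713 m/s = 30793.7 s
30793.7 s ÷ (3600 s/h) = 8.55381 h

8.554 h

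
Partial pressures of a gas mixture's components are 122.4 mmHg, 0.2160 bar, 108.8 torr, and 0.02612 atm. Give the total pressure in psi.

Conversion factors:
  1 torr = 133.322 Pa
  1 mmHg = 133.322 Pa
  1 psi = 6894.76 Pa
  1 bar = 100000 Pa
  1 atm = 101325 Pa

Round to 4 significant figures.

122.4 mmHg × 133.322 = 16318.6 Pa
0.2160 bar × 100000 = 21600 Pa
108.8 torr × 133.322 = 14505.4 Pa
0.02612 atm × 101325 = 2646.61 Pa
Sum: 16318.6 + 21600 + 14505.4 + 2646.61 = 55070.6 Pa
In psi: 55070.6 / 6894.76 = 7.98731 psi

7.987 psi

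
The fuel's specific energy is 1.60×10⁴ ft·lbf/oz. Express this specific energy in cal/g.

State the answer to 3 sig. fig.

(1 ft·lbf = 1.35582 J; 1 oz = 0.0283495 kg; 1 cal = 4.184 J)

1.60×10⁴ ft·lbf/oz × 1.35582 J/ft·lbf ÷ 0.0283495 kg/oz = 765203 J/kg
765203 J/kg ÷ 4.184 J/cal × 0.001 kg/g = 182.888 cal/g

183 cal/g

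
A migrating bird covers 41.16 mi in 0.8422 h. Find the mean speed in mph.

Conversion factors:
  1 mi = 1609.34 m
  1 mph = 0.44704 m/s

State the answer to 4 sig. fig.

41.16 mi × 1609.34 → 66240.4 m
0.8422 h × 3600 → 3031.92 s
v = d / t = 66240.4 m / 3031.92 s = 21.8477 m/s
21.8477 m/s ÷ (0.44704 m/s/mph) = 48.8719 mph

48.87 mph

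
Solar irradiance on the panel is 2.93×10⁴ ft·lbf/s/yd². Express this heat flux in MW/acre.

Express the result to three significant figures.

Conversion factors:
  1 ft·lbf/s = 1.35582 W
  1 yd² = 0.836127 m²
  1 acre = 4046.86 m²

2.93×10⁴ ft·lbf/s/yd² × 1.35582 W/ft·lbf/s ÷ 0.836127 m²/yd² = 47511.4 W/m²
47511.4 W/m² ÷ 1000000 W/MW × 4046.86 m²/acre = 192.272 MW/acre

192 MW/acre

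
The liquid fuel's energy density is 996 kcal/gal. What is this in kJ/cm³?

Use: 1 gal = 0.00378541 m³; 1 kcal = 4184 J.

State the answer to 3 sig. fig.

996 kcal/gal × 4184 J/kcal ÷ 0.00378541 m³/gal = 1.10088×10⁹ J/m³
1.10088×10⁹ J/m³ ÷ 1000 J/kJ × 10⁻⁶ m³/cm³ = 1.10088 kJ/cm³

1.10 kJ/cm³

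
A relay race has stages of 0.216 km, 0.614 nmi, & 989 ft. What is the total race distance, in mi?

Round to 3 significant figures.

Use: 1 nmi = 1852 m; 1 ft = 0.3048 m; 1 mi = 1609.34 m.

1.03 mi

0.216 km × 1000 = 216 m
0.614 nmi × 1852 = 1137.13 m
989 ft × 0.3048 = 301.447 m
Combined: 216 + 1137.13 + 301.447 = 1654.58 m
In mi: 1654.58 / 1609.34 = 1.02811 mi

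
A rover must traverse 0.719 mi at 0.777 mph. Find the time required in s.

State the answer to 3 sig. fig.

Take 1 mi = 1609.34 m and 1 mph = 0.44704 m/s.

3330 s

0.719 mi × 1609.34 = 1157.12 m
0.777 mph × 0.44704 = 0.34735 m/s
t = d / v = 1157.12 m / 0.34735 m/s = 3331.28 s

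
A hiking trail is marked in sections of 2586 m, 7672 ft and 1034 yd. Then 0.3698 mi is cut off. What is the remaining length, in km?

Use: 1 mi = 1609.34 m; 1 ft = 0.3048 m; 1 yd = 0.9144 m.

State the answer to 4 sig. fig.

5.275 km

2586 m (already m)
7672 ft × 0.3048 → 2338.43 m
1034 yd × 0.9144 → 945.49 m
0.3698 mi × 1609.34 → 595.134 m
Sum: 2586 + 2338.43 + 945.49 − 595.134 = 5274.79 m
In km: 5274.79 / 1000 = 5.27479 km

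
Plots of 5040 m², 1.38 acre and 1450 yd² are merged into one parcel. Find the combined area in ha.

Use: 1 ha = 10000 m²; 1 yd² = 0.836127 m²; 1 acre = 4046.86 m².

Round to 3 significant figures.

5040 m² (already m²)
1.38 acre × 4046.86 = 5584.67 m²
1450 yd² × 0.836127 = 1212.38 m²
Total: 5040 + 5584.67 + 1212.38 = 11837 m²
In ha: 11837 / 10000 = 1.1837 ha

1.18 ha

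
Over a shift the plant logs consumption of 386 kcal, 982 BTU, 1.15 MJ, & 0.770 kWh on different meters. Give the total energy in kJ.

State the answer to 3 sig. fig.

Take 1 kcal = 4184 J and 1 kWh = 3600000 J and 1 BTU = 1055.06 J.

386 kcal × 4184 = 1.61502×10⁶ J
982 BTU × 1055.06 = 1.03607×10⁶ J
1.15 MJ × 1000000 = 1.15×10⁶ J
0.770 kWh × 3600000 = 2.772×10⁶ J
Total: 1.61502×10⁶ + 1.03607×10⁶ + 1.15×10⁶ + 2.772×10⁶ = 6.57309×10⁶ J
In kJ: 6.57309×10⁶ / 1000 = 6573.09 kJ

6570 kJ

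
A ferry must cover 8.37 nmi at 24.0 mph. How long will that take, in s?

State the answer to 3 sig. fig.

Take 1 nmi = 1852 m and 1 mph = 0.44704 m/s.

1440 s

8.37 nmi × 1852 = 15501.2 m
24.0 mph × 0.44704 = 10.729 m/s
t = d / v = 15501.2 m / 10.729 m/s = 1444.79 s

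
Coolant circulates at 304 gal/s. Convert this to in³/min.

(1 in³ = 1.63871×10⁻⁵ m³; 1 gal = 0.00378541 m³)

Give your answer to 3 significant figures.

304 gal/s × 0.00378541 m³/gal = 1.15076 m³/s
1.15076 m³/s ÷ 1.63871×10⁻⁵ m³/in³ × 60 s/min = 4.21341×10⁶ in³/min

4.21×10⁶ in³/min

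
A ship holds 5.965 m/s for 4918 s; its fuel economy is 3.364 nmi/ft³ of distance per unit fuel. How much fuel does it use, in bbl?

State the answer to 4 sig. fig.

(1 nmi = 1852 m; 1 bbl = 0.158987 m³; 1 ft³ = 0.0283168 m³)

0.8387 bbl

d = v × t = 5.965 × 4918 = 29335.9 m
3.364 nmi/ft³ → 220015 m/m³
V = d / (distance per unit fuel) = 29335.9 / 220015 = 0.133336 m³
In bbl: 0.133336 / 0.158987 = 0.83866 bbl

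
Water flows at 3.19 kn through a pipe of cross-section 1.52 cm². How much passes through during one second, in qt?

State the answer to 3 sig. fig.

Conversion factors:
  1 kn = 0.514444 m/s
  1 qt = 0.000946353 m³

0.264 qt

3.19 kn × 0.514444 → 1.64108 m/s
1.52 cm² × 0.0001 → 1.52×10⁻⁴ m²
V = v × A × t = 1.64108 m/s × 1.52×10⁻⁴ m² × 1 s = 2.49444×10⁻⁴ m³
2.49444×10⁻⁴ m³ ÷ (0.000946353 m³/qt) = 0.263585 qt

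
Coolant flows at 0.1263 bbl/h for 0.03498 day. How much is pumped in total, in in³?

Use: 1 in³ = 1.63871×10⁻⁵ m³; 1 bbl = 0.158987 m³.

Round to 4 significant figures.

1029 in³

0.1263 bbl/h → 5.57779×10⁻⁶ m³/s
0.03498 day → 3022.27 s
V = Q × t = 5.57779×10⁻⁶ × 3022.27 = 0.0168576 m³
In in³: 0.0168576 / 1.63871×10⁻⁵ = 1028.71 in³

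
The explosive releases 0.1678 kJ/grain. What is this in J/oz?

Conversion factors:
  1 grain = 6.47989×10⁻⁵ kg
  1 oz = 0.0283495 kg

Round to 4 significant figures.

0.1678 kJ/grain × 1000 J/kJ ÷ 6.47989×10⁻⁵ kg/grain = 2.58955×10⁶ J/kg
2.58955×10⁶ J/kg × 0.0283495 kg/oz = 73412.4 J/oz

7.341×10⁴ J/oz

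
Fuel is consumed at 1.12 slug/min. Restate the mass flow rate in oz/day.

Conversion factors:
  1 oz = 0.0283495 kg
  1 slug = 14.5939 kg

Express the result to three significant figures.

8.30×10⁵ oz/day

1.12 slug/min × 14.5939 kg/slug ÷ 60 s/min = 0.272419 kg/s
0.272419 kg/s ÷ 0.0283495 kg/oz × 86400 s/day = 830244 oz/day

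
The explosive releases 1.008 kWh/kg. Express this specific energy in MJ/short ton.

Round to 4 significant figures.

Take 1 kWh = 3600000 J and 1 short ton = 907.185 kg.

1.008 kWh/kg × 3600000 J/kWh = 3.6288×10⁶ J/kg
3.6288×10⁶ J/kg ÷ 1000000 J/MJ × 907.185 kg/short ton = 3291.99 MJ/short ton

3292 MJ/short ton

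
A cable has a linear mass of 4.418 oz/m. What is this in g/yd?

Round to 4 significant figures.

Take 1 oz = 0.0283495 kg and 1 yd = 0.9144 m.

4.418 oz/m × 0.0283495 kg/oz = 0.125248 kg/m
0.125248 kg/m ÷ 0.001 kg/g × 0.9144 m/yd = 114.527 g/yd

114.5 g/yd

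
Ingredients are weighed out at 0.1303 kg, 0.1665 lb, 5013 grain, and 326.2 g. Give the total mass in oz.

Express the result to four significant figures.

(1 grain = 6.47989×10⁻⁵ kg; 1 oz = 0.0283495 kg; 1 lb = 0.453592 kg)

30.22 oz

0.1303 kg (already kg)
0.1665 lb × 0.453592 = 0.0755231 kg
5013 grain × 6.47989×10⁻⁵ = 0.324837 kg
326.2 g × 0.001 = 0.3262 kg
Sum: 0.1303 + 0.0755231 + 0.324837 + 0.3262 = 0.85686 kg
In oz: 0.85686 / 0.0283495 = 30.2249 oz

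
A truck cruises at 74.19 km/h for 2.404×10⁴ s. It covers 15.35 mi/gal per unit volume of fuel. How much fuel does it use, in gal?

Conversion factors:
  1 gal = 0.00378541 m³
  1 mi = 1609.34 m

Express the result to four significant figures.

74.19 km/h → 20.6083 m/s
d = v × t = 20.6083 × 24040 = 495424 m
15.35 mi/gal → 6.52594×10⁶ m/m³
V = d / (distance per unit fuel) = 495424 / 6.52594×10⁶ = 0.0759161 m³
In gal: 0.0759161 / 0.00378541 = 20.0549 gal

20.05 gal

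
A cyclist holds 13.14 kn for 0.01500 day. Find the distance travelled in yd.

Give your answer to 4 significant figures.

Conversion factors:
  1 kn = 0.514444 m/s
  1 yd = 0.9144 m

9581 yd

13.14 kn × 0.514444 = 6.75979 m/s
0.01500 day × 86400 = 1296 s
d = v × t = 6.75979 m/s × 1296 s = 8760.69 m
8760.69 m ÷ (0.9144 m/yd) = 9580.81 yd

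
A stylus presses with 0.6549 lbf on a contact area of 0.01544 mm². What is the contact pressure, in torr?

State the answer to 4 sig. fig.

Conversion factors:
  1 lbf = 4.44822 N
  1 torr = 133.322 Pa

1.415×10⁶ torr

0.6549 lbf × 4.44822 = 2.91314 N
0.01544 mm² × 10⁻⁶ = 1.544×10⁻⁸ m²
P = F / A = 2.91314 N / 1.544×10⁻⁸ m² = 1.88675×10⁸ Pa
1.88675×10⁸ Pa ÷ (133.322 Pa/torr) = 1.41518×10⁶ torr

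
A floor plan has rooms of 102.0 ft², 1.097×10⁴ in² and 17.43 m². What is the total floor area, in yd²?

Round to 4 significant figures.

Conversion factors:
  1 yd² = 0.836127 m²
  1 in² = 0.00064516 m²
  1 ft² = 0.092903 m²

40.64 yd²

102.0 ft² × 0.092903 = 9.47611 m²
1.097×10⁴ in² × 0.00064516 = 7.07741 m²
17.43 m² (already m²)
Total: 9.47611 + 7.07741 + 17.43 = 33.9835 m²
In yd²: 33.9835 / 0.836127 = 40.6439 yd²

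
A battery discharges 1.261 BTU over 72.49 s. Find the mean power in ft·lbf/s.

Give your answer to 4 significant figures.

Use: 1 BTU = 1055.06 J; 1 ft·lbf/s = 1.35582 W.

13.54 ft·lbf/s

1.261 BTU × 1055.06 → 1330.43 J
P = E / t = 1330.43 J / 72.49 s = 18.3533 W
18.3533 W ÷ (1.35582 W/ft·lbf/s) = 13.5367 ft·lbf/s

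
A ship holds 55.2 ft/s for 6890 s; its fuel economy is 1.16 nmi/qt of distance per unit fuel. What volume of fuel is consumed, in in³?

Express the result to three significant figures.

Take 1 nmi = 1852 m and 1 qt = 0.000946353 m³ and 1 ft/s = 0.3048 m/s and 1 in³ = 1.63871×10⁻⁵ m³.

3120 in³

55.2 ft/s → 16.825 m/s
d = v × t = 16.825 × 6890 = 115924 m
1.16 nmi/qt → 2.2701×10⁶ m/m³
V = d / (distance per unit fuel) = 115924 / 2.2701×10⁶ = 0.0510656 m³
In in³: 0.0510656 / 1.63871×10⁻⁵ = 3116.21 in³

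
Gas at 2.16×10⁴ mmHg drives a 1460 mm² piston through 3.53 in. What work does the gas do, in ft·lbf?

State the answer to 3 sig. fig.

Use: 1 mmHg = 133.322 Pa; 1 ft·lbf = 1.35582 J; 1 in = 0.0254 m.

2.16×10⁴ mmHg → 2.87976×10⁶ Pa
1460 mm² → 0.00146 m²
F = P × A = 2.87976×10⁶ × 0.00146 = 4204.45 N
3.53 in → 0.089662 m
W = F × d = 4204.45 × 0.089662 = 376.979 J
In ft·lbf: 376.979 / 1.35582 = 278.045 ft·lbf

278 ft·lbf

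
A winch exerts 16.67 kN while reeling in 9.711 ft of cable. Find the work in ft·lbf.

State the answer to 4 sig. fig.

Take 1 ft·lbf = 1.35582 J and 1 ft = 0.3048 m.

3.639×10⁴ ft·lbf

16.67 kN × 1000 = 16670 N
9.711 ft × 0.3048 = 2.95991 m
W = F × d = 16670 N × 2.95991 m = 49341.7 J
49341.7 J ÷ (1.35582 J/ft·lbf) = 36392.5 ft·lbf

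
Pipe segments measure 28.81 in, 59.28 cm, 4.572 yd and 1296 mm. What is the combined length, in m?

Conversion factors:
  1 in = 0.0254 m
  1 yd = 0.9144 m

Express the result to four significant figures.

6.801 m

28.81 in × 0.0254 → 0.731774 m
59.28 cm × 0.01 → 0.5928 m
4.572 yd × 0.9144 → 4.18064 m
1296 mm × 0.001 → 1.296 m
Sum: 0.731774 + 0.5928 + 4.18064 + 1.296 = 6.80121 m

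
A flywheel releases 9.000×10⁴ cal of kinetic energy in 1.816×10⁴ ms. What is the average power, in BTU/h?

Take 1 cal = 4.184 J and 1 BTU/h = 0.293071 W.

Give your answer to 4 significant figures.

7.075×10⁴ BTU/h

9.000×10⁴ cal × 4.184 = 376560 J
1.816×10⁴ ms × 0.001 = 18.16 s
P = E / t = 376560 J / 18.16 s = 20735.7 W
20735.7 W ÷ (0.293071 W/BTU/h) = 70753.2 BTU/h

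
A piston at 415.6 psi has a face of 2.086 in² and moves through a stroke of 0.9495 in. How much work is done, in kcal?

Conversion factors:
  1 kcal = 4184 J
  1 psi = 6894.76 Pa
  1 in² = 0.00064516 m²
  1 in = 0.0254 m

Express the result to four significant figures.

415.6 psi → 2.86546×10⁶ Pa
2.086 in² → 0.0013458 m²
F = P × A = 2.86546×10⁶ × 0.0013458 = 3856.34 N
0.9495 in → 0.0241173 m
W = F × d = 3856.34 × 0.0241173 = 93.0045 J
In kcal: 93.0045 / 4184 = 0.0222286 kcal

0.02223 kcal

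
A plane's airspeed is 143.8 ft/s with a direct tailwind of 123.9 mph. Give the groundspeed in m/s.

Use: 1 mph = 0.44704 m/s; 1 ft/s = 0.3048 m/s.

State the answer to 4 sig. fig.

143.8 ft/s × 0.3048 = 43.8302 m/s
123.9 mph × 0.44704 = 55.3883 m/s
Combined: 43.8302 + 55.3883 = 99.2185 m/s

99.22 m/s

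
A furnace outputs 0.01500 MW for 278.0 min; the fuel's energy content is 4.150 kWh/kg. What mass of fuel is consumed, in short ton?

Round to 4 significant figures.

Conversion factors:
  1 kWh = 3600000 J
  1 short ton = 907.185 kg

0.01500 MW → 15000 W
278.0 min → 16680 s
E = P × t = 15000 × 16680 = 2.502×10⁸ J
4.150 kWh/kg → 1.494×10⁷ J/kg
m = E / e_s = 2.502×10⁸ / 1.494×10⁷ = 16.747 kg
In short ton: 16.747 / 907.185 = 0.0184604 short ton

0.01846 short ton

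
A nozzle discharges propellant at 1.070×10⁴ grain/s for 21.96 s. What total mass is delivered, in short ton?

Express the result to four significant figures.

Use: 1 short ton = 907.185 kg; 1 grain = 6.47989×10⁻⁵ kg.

0.01678 short ton

1.070×10⁴ grain/s → 0.693348 kg/s
m = ṁ × t = 0.693348 × 21.96 = 15.2259 kg
In short ton: 15.2259 / 907.185 = 0.0167837 short ton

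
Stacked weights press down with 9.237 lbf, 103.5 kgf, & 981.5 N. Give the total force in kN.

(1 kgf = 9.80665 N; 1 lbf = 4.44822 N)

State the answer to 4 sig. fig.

9.237 lbf × 4.44822 = 41.0882 N
103.5 kgf × 9.80665 = 1014.99 N
981.5 N (already N)
Combined: 41.0882 + 1014.99 + 981.5 = 2037.58 N
In kN: 2037.58 / 1000 = 2.03758 kN

2.038 kN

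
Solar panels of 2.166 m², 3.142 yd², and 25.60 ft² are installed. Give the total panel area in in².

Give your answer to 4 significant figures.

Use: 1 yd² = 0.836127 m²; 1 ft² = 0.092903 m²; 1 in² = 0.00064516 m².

1.112×10⁴ in²

2.166 m² (already m²)
3.142 yd² × 0.836127 = 2.62711 m²
25.60 ft² × 0.092903 = 2.37832 m²
Total: 2.166 + 2.62711 + 2.37832 = 7.17143 m²
In in²: 7.17143 / 0.00064516 = 11115.7 in²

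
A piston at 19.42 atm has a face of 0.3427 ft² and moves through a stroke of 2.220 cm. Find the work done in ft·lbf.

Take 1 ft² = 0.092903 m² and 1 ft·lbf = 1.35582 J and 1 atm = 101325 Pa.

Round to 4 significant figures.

1026 ft·lbf

19.42 atm → 1.96773×10⁶ Pa
0.3427 ft² → 0.0318379 m²
F = P × A = 1.96773×10⁶ × 0.0318379 = 62648.4 N
2.220 cm → 0.0222 m
W = F × d = 62648.4 × 0.0222 = 1390.79 J
In ft·lbf: 1390.79 / 1.35582 = 1025.79 ft·lbf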